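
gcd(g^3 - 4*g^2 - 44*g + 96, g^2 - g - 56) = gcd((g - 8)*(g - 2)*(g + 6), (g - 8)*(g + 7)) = g - 8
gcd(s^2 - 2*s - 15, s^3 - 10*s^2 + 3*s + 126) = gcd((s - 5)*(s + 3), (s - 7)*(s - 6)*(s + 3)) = s + 3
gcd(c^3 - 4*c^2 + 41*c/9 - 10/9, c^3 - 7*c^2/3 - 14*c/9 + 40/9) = c^2 - 11*c/3 + 10/3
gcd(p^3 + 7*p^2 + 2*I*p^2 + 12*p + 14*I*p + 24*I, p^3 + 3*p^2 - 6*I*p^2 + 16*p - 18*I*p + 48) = p^2 + p*(3 + 2*I) + 6*I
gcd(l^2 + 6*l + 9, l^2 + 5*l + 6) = l + 3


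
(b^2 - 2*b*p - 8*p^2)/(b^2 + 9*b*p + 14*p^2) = (b - 4*p)/(b + 7*p)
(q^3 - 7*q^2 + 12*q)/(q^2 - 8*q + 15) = q*(q - 4)/(q - 5)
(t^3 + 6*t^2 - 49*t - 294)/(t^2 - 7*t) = t + 13 + 42/t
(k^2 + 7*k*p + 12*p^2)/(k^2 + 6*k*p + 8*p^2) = (k + 3*p)/(k + 2*p)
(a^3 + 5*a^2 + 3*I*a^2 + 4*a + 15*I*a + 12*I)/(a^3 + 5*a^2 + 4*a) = (a + 3*I)/a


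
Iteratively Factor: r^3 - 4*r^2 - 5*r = (r + 1)*(r^2 - 5*r) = r*(r + 1)*(r - 5)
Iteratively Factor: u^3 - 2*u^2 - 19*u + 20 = (u + 4)*(u^2 - 6*u + 5) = (u - 5)*(u + 4)*(u - 1)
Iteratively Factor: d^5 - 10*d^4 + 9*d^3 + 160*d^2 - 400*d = (d - 5)*(d^4 - 5*d^3 - 16*d^2 + 80*d) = d*(d - 5)*(d^3 - 5*d^2 - 16*d + 80) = d*(d - 5)^2*(d^2 - 16) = d*(d - 5)^2*(d + 4)*(d - 4)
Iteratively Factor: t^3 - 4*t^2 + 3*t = (t - 3)*(t^2 - t) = (t - 3)*(t - 1)*(t)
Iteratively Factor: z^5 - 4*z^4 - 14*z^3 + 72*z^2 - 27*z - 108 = (z - 3)*(z^4 - z^3 - 17*z^2 + 21*z + 36) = (z - 3)^2*(z^3 + 2*z^2 - 11*z - 12) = (z - 3)^2*(z + 1)*(z^2 + z - 12) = (z - 3)^2*(z + 1)*(z + 4)*(z - 3)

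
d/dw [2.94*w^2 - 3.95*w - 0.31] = 5.88*w - 3.95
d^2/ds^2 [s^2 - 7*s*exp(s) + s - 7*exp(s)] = -7*s*exp(s) - 21*exp(s) + 2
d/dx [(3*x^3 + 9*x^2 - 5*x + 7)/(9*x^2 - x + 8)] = 3*(9*x^4 - 2*x^3 + 36*x^2 + 6*x - 11)/(81*x^4 - 18*x^3 + 145*x^2 - 16*x + 64)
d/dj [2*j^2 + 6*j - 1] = 4*j + 6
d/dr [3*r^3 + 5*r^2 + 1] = r*(9*r + 10)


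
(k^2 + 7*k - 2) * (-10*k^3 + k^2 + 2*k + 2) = -10*k^5 - 69*k^4 + 29*k^3 + 14*k^2 + 10*k - 4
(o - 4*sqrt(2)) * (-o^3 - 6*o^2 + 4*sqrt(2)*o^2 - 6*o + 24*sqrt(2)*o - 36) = -o^4 - 6*o^3 + 8*sqrt(2)*o^3 - 38*o^2 + 48*sqrt(2)*o^2 - 228*o + 24*sqrt(2)*o + 144*sqrt(2)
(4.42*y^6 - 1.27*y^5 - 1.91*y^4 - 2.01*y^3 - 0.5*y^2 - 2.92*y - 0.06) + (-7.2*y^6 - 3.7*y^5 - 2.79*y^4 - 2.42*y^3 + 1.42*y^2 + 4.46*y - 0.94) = -2.78*y^6 - 4.97*y^5 - 4.7*y^4 - 4.43*y^3 + 0.92*y^2 + 1.54*y - 1.0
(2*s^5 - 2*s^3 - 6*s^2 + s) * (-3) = -6*s^5 + 6*s^3 + 18*s^2 - 3*s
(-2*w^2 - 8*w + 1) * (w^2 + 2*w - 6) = -2*w^4 - 12*w^3 - 3*w^2 + 50*w - 6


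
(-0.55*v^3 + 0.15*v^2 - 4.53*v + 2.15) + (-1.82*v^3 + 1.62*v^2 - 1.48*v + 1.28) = -2.37*v^3 + 1.77*v^2 - 6.01*v + 3.43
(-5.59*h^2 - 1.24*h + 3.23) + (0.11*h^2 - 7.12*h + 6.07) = -5.48*h^2 - 8.36*h + 9.3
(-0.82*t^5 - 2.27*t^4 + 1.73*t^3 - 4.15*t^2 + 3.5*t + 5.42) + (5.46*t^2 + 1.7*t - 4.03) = -0.82*t^5 - 2.27*t^4 + 1.73*t^3 + 1.31*t^2 + 5.2*t + 1.39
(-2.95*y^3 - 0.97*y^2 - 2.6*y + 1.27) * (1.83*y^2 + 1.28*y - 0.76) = -5.3985*y^5 - 5.5511*y^4 - 3.7576*y^3 - 0.2667*y^2 + 3.6016*y - 0.9652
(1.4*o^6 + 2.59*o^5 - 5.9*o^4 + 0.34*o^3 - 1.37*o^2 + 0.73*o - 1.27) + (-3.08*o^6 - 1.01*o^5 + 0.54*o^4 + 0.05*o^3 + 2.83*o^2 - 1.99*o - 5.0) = -1.68*o^6 + 1.58*o^5 - 5.36*o^4 + 0.39*o^3 + 1.46*o^2 - 1.26*o - 6.27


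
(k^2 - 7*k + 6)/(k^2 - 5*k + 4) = (k - 6)/(k - 4)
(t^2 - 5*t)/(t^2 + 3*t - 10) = t*(t - 5)/(t^2 + 3*t - 10)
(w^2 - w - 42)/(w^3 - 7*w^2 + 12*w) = (w^2 - w - 42)/(w*(w^2 - 7*w + 12))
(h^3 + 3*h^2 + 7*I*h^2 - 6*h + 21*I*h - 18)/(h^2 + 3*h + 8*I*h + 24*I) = (h^2 + 7*I*h - 6)/(h + 8*I)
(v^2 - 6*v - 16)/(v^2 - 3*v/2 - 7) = 2*(v - 8)/(2*v - 7)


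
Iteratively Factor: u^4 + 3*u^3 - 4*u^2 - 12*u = (u + 2)*(u^3 + u^2 - 6*u) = (u + 2)*(u + 3)*(u^2 - 2*u) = u*(u + 2)*(u + 3)*(u - 2)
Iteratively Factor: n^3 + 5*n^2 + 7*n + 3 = (n + 1)*(n^2 + 4*n + 3) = (n + 1)*(n + 3)*(n + 1)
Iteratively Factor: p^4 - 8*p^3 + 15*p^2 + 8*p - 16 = (p - 4)*(p^3 - 4*p^2 - p + 4) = (p - 4)*(p + 1)*(p^2 - 5*p + 4) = (p - 4)*(p - 1)*(p + 1)*(p - 4)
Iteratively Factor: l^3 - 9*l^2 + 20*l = (l)*(l^2 - 9*l + 20) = l*(l - 5)*(l - 4)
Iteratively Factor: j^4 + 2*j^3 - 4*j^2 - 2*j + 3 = (j + 3)*(j^3 - j^2 - j + 1) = (j + 1)*(j + 3)*(j^2 - 2*j + 1) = (j - 1)*(j + 1)*(j + 3)*(j - 1)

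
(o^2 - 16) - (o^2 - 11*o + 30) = 11*o - 46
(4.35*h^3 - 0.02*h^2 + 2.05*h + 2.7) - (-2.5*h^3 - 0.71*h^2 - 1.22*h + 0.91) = 6.85*h^3 + 0.69*h^2 + 3.27*h + 1.79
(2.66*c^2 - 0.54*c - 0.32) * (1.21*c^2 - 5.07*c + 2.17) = 3.2186*c^4 - 14.1396*c^3 + 8.1228*c^2 + 0.4506*c - 0.6944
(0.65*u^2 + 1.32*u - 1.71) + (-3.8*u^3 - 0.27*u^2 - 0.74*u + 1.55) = -3.8*u^3 + 0.38*u^2 + 0.58*u - 0.16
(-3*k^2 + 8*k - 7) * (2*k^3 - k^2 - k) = -6*k^5 + 19*k^4 - 19*k^3 - k^2 + 7*k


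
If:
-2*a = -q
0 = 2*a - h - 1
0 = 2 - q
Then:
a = 1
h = 1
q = 2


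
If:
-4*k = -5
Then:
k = 5/4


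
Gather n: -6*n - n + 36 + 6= 42 - 7*n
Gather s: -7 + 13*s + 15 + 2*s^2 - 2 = 2*s^2 + 13*s + 6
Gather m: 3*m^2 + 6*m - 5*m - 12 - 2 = 3*m^2 + m - 14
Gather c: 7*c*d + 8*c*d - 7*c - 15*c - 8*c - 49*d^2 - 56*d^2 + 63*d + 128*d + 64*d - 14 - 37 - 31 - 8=c*(15*d - 30) - 105*d^2 + 255*d - 90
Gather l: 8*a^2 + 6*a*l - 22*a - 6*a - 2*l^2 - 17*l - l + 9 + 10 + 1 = 8*a^2 - 28*a - 2*l^2 + l*(6*a - 18) + 20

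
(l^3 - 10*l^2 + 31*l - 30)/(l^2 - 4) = (l^2 - 8*l + 15)/(l + 2)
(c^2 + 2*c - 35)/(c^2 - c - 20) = (c + 7)/(c + 4)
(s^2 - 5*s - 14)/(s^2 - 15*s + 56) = (s + 2)/(s - 8)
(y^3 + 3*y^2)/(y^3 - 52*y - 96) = y^2*(y + 3)/(y^3 - 52*y - 96)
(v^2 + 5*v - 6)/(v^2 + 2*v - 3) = (v + 6)/(v + 3)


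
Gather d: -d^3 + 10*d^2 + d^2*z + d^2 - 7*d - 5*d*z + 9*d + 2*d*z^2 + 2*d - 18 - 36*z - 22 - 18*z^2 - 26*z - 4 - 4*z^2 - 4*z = -d^3 + d^2*(z + 11) + d*(2*z^2 - 5*z + 4) - 22*z^2 - 66*z - 44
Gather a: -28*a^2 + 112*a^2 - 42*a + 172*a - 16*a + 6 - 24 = 84*a^2 + 114*a - 18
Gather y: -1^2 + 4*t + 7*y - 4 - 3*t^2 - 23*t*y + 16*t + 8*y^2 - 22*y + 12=-3*t^2 + 20*t + 8*y^2 + y*(-23*t - 15) + 7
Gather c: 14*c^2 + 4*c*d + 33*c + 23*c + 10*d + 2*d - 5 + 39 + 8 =14*c^2 + c*(4*d + 56) + 12*d + 42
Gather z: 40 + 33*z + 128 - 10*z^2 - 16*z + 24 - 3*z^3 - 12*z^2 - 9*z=-3*z^3 - 22*z^2 + 8*z + 192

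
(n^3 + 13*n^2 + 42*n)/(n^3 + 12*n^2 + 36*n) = (n + 7)/(n + 6)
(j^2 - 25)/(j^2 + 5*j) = (j - 5)/j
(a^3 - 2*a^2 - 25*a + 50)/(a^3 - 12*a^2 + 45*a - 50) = (a + 5)/(a - 5)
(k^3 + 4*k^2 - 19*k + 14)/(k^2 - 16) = (k^3 + 4*k^2 - 19*k + 14)/(k^2 - 16)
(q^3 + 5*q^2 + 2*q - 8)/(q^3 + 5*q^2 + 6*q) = (q^2 + 3*q - 4)/(q*(q + 3))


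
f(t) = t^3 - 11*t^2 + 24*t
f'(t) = 3*t^2 - 22*t + 24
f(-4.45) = -412.75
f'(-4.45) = 181.31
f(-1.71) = -78.21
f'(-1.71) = 70.39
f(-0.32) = -8.84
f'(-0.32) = 31.35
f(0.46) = 8.81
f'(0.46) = 14.51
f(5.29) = -32.83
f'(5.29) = -8.43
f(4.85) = -28.26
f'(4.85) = -12.13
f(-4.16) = -362.19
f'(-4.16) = 167.44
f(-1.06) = -38.99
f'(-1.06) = 50.69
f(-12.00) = -3600.00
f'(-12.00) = 720.00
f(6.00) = -36.00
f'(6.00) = 0.00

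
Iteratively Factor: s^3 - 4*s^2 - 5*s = (s + 1)*(s^2 - 5*s) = (s - 5)*(s + 1)*(s)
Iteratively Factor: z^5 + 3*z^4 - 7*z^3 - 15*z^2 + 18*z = (z)*(z^4 + 3*z^3 - 7*z^2 - 15*z + 18) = z*(z + 3)*(z^3 - 7*z + 6) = z*(z - 1)*(z + 3)*(z^2 + z - 6) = z*(z - 2)*(z - 1)*(z + 3)*(z + 3)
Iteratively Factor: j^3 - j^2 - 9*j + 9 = (j - 1)*(j^2 - 9) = (j - 3)*(j - 1)*(j + 3)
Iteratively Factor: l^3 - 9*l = (l)*(l^2 - 9) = l*(l + 3)*(l - 3)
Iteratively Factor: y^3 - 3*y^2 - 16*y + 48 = (y + 4)*(y^2 - 7*y + 12) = (y - 3)*(y + 4)*(y - 4)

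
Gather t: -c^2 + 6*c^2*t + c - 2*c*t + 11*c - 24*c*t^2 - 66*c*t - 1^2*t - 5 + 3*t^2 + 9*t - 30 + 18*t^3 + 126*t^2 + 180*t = -c^2 + 12*c + 18*t^3 + t^2*(129 - 24*c) + t*(6*c^2 - 68*c + 188) - 35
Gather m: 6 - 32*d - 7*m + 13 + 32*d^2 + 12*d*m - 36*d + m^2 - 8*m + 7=32*d^2 - 68*d + m^2 + m*(12*d - 15) + 26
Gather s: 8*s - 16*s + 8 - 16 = -8*s - 8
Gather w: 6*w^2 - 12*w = 6*w^2 - 12*w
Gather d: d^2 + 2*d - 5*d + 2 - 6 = d^2 - 3*d - 4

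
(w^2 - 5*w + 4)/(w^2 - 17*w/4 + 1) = 4*(w - 1)/(4*w - 1)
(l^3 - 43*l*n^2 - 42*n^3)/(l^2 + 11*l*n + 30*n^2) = (l^2 - 6*l*n - 7*n^2)/(l + 5*n)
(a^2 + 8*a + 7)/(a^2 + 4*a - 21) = (a + 1)/(a - 3)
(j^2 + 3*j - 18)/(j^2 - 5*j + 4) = (j^2 + 3*j - 18)/(j^2 - 5*j + 4)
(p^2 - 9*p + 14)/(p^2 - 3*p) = (p^2 - 9*p + 14)/(p*(p - 3))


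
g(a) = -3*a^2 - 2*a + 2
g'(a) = -6*a - 2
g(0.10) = 1.77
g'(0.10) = -2.60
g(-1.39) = -1.02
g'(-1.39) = 6.34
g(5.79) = -110.15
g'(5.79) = -36.74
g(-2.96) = -18.36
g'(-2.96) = 15.76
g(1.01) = -3.08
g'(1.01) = -8.06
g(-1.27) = -0.30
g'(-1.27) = 5.62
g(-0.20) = 2.28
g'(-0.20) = -0.80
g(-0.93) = 1.27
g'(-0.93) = 3.58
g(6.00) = -118.00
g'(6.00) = -38.00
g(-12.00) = -406.00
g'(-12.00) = 70.00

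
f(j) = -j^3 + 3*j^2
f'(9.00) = -189.00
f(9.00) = -486.00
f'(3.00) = -9.00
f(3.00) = 0.00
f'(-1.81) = -20.69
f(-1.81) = 15.76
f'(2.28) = -1.92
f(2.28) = 3.74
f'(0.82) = 2.90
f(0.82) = 1.47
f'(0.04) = 0.24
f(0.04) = 0.00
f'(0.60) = 2.52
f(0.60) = 0.86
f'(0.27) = 1.40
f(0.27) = 0.20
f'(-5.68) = -130.87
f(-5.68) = 280.04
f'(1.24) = 2.83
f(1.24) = 2.71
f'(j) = -3*j^2 + 6*j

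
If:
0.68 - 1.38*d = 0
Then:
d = 0.49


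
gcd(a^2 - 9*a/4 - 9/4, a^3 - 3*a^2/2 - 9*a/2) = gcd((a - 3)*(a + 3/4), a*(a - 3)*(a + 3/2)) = a - 3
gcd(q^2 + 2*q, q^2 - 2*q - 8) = q + 2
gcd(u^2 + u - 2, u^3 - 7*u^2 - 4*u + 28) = u + 2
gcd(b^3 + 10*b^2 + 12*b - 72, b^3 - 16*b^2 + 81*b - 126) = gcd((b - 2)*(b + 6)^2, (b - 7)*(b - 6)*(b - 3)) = 1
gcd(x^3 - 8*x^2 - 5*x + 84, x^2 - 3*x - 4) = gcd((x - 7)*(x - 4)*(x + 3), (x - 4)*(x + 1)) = x - 4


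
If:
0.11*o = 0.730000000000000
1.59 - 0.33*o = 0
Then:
No Solution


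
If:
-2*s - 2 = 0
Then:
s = -1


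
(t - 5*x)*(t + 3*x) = t^2 - 2*t*x - 15*x^2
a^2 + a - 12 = (a - 3)*(a + 4)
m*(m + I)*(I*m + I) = I*m^3 - m^2 + I*m^2 - m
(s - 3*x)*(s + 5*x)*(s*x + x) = s^3*x + 2*s^2*x^2 + s^2*x - 15*s*x^3 + 2*s*x^2 - 15*x^3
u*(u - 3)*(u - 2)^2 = u^4 - 7*u^3 + 16*u^2 - 12*u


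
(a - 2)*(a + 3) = a^2 + a - 6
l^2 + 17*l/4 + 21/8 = (l + 3/4)*(l + 7/2)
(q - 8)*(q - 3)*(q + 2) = q^3 - 9*q^2 + 2*q + 48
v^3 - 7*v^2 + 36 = (v - 6)*(v - 3)*(v + 2)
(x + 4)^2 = x^2 + 8*x + 16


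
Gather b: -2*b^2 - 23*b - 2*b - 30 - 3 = -2*b^2 - 25*b - 33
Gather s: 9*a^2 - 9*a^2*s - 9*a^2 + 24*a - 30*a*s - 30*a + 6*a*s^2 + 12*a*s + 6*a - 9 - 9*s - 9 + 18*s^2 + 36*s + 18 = s^2*(6*a + 18) + s*(-9*a^2 - 18*a + 27)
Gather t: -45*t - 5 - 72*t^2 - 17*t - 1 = -72*t^2 - 62*t - 6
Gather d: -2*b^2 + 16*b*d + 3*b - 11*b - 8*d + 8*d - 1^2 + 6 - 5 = -2*b^2 + 16*b*d - 8*b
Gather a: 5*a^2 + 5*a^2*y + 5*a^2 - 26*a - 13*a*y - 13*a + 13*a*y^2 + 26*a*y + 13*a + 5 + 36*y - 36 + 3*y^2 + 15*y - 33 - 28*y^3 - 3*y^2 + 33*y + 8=a^2*(5*y + 10) + a*(13*y^2 + 13*y - 26) - 28*y^3 + 84*y - 56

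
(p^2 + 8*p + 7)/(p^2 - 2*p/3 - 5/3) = 3*(p + 7)/(3*p - 5)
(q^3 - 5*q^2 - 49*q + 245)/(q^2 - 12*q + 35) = q + 7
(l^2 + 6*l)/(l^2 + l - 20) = l*(l + 6)/(l^2 + l - 20)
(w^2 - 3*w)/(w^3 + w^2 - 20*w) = (w - 3)/(w^2 + w - 20)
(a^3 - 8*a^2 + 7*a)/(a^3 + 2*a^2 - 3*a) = (a - 7)/(a + 3)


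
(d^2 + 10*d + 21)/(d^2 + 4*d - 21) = (d + 3)/(d - 3)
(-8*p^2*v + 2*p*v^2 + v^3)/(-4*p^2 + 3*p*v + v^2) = v*(2*p - v)/(p - v)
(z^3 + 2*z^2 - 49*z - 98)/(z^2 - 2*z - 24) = (-z^3 - 2*z^2 + 49*z + 98)/(-z^2 + 2*z + 24)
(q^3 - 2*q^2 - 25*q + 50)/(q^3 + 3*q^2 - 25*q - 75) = (q - 2)/(q + 3)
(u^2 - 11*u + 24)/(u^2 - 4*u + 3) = (u - 8)/(u - 1)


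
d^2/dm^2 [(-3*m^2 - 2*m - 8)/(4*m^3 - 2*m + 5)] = 2*(-48*m^6 - 96*m^5 - 840*m^4 + 404*m^3 + 432*m^2 + 480*m - 127)/(64*m^9 - 96*m^7 + 240*m^6 + 48*m^5 - 240*m^4 + 292*m^3 + 60*m^2 - 150*m + 125)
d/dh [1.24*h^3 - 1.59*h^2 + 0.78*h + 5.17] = 3.72*h^2 - 3.18*h + 0.78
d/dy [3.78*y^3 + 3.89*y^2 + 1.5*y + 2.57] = 11.34*y^2 + 7.78*y + 1.5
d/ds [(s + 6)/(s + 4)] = -2/(s + 4)^2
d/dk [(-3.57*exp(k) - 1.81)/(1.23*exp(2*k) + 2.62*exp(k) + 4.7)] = (4.3911*exp(2*k) + 4.4526*exp(k) - 12.0368)*exp(k)/(1.5129*exp(4*k) + 6.4452*exp(3*k) + 18.4264*exp(2*k) + 24.628*exp(k) + 22.09)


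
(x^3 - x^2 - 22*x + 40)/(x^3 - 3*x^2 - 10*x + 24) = (x + 5)/(x + 3)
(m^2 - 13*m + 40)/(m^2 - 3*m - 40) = (m - 5)/(m + 5)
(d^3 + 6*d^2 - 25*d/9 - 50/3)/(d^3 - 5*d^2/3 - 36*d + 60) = (d + 5/3)/(d - 6)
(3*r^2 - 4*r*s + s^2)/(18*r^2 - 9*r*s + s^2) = (r - s)/(6*r - s)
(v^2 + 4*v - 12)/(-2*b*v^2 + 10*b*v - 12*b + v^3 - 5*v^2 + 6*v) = (v + 6)/(-2*b*v + 6*b + v^2 - 3*v)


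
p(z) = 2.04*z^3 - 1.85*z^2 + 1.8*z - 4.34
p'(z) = 6.12*z^2 - 3.7*z + 1.8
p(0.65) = -3.39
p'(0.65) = 1.98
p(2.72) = 27.92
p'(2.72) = 37.01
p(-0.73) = -7.43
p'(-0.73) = 7.76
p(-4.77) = -276.42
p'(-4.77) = 158.70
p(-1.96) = -30.34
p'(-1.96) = 32.56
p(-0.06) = -4.46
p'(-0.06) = 2.04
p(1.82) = 5.11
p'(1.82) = 15.34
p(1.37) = -0.10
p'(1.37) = 8.22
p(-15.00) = -7332.59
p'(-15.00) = 1434.30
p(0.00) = -4.34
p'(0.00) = 1.80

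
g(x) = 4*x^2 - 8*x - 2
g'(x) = 8*x - 8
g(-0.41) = 1.95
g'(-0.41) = -11.28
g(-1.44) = 17.81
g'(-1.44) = -19.52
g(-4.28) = 105.51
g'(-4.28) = -42.24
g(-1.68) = 22.73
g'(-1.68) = -21.44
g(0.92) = -5.97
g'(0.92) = -0.64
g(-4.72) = 124.87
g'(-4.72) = -45.76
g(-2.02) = 30.48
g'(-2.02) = -24.16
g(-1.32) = 15.53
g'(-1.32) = -18.56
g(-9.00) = 394.00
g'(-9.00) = -80.00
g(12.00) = 478.00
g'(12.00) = 88.00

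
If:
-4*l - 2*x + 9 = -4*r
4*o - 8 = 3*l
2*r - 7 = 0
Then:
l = 23/4 - x/2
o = 101/16 - 3*x/8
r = 7/2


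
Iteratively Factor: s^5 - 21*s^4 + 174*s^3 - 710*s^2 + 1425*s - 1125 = (s - 5)*(s^4 - 16*s^3 + 94*s^2 - 240*s + 225) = (s - 5)^2*(s^3 - 11*s^2 + 39*s - 45) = (s - 5)^2*(s - 3)*(s^2 - 8*s + 15) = (s - 5)^2*(s - 3)^2*(s - 5)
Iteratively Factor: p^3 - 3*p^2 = (p)*(p^2 - 3*p) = p*(p - 3)*(p)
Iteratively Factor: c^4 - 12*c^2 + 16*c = (c + 4)*(c^3 - 4*c^2 + 4*c) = c*(c + 4)*(c^2 - 4*c + 4) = c*(c - 2)*(c + 4)*(c - 2)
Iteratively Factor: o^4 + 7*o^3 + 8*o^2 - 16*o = (o - 1)*(o^3 + 8*o^2 + 16*o) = (o - 1)*(o + 4)*(o^2 + 4*o) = o*(o - 1)*(o + 4)*(o + 4)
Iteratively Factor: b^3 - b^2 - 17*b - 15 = (b + 1)*(b^2 - 2*b - 15) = (b + 1)*(b + 3)*(b - 5)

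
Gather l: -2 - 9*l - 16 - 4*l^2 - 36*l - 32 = -4*l^2 - 45*l - 50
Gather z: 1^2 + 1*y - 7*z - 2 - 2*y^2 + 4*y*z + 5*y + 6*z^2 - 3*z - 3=-2*y^2 + 6*y + 6*z^2 + z*(4*y - 10) - 4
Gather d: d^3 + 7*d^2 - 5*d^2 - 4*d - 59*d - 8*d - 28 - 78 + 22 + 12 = d^3 + 2*d^2 - 71*d - 72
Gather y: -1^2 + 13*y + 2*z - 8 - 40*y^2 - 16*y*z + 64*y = -40*y^2 + y*(77 - 16*z) + 2*z - 9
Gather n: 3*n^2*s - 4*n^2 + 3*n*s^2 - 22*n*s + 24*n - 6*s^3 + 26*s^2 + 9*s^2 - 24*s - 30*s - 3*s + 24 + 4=n^2*(3*s - 4) + n*(3*s^2 - 22*s + 24) - 6*s^3 + 35*s^2 - 57*s + 28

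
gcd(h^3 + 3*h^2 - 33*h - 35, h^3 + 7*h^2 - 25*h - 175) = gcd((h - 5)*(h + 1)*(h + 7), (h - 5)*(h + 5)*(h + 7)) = h^2 + 2*h - 35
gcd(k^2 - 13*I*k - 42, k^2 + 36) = k - 6*I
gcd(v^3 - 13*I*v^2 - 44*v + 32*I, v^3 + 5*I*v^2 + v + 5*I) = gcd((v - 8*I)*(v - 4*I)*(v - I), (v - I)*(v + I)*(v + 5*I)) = v - I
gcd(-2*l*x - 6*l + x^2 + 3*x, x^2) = 1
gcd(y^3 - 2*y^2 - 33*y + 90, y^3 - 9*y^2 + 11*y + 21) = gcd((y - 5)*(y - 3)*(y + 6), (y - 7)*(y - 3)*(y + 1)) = y - 3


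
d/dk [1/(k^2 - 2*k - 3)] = 2*(1 - k)/(-k^2 + 2*k + 3)^2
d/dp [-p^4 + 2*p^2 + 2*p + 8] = -4*p^3 + 4*p + 2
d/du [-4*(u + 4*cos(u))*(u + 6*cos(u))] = 40*u*sin(u) - 8*u + 96*sin(2*u) - 40*cos(u)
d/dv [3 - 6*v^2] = -12*v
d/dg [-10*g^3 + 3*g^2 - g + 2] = -30*g^2 + 6*g - 1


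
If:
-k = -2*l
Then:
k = 2*l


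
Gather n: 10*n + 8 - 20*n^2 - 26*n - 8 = -20*n^2 - 16*n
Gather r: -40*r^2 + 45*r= -40*r^2 + 45*r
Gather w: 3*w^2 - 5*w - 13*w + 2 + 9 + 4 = 3*w^2 - 18*w + 15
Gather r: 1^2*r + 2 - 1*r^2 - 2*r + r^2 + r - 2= 0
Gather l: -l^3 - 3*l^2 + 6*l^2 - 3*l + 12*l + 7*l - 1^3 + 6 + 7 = -l^3 + 3*l^2 + 16*l + 12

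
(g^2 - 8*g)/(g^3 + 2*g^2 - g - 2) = g*(g - 8)/(g^3 + 2*g^2 - g - 2)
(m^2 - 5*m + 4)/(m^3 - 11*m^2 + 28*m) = (m - 1)/(m*(m - 7))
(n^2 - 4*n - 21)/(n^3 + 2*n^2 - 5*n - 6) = (n - 7)/(n^2 - n - 2)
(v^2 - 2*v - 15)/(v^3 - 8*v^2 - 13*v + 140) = (v + 3)/(v^2 - 3*v - 28)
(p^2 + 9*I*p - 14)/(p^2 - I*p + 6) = (p + 7*I)/(p - 3*I)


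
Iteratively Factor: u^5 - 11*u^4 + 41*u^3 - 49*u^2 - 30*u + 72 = (u + 1)*(u^4 - 12*u^3 + 53*u^2 - 102*u + 72) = (u - 4)*(u + 1)*(u^3 - 8*u^2 + 21*u - 18) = (u - 4)*(u - 3)*(u + 1)*(u^2 - 5*u + 6) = (u - 4)*(u - 3)^2*(u + 1)*(u - 2)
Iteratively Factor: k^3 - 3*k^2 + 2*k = (k - 2)*(k^2 - k) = (k - 2)*(k - 1)*(k)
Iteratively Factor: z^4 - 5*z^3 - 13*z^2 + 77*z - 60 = (z - 5)*(z^3 - 13*z + 12) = (z - 5)*(z - 3)*(z^2 + 3*z - 4) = (z - 5)*(z - 3)*(z + 4)*(z - 1)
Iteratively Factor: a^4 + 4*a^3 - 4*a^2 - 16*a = (a + 2)*(a^3 + 2*a^2 - 8*a) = (a - 2)*(a + 2)*(a^2 + 4*a) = (a - 2)*(a + 2)*(a + 4)*(a)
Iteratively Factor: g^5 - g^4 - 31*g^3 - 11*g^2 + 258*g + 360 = (g - 4)*(g^4 + 3*g^3 - 19*g^2 - 87*g - 90) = (g - 5)*(g - 4)*(g^3 + 8*g^2 + 21*g + 18) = (g - 5)*(g - 4)*(g + 2)*(g^2 + 6*g + 9) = (g - 5)*(g - 4)*(g + 2)*(g + 3)*(g + 3)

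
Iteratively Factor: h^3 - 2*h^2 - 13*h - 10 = (h + 2)*(h^2 - 4*h - 5) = (h - 5)*(h + 2)*(h + 1)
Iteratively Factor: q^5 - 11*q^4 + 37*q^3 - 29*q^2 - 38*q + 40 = (q - 5)*(q^4 - 6*q^3 + 7*q^2 + 6*q - 8) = (q - 5)*(q - 1)*(q^3 - 5*q^2 + 2*q + 8) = (q - 5)*(q - 4)*(q - 1)*(q^2 - q - 2) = (q - 5)*(q - 4)*(q - 2)*(q - 1)*(q + 1)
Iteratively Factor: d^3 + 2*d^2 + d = (d + 1)*(d^2 + d) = d*(d + 1)*(d + 1)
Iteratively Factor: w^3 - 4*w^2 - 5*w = (w + 1)*(w^2 - 5*w) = (w - 5)*(w + 1)*(w)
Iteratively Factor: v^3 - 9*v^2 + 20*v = (v - 5)*(v^2 - 4*v) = v*(v - 5)*(v - 4)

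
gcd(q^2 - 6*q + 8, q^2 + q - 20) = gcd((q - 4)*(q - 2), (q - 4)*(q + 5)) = q - 4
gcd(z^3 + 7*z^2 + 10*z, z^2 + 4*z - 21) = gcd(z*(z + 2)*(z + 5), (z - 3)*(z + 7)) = 1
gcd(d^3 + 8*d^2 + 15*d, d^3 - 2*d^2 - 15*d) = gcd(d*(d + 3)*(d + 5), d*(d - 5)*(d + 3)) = d^2 + 3*d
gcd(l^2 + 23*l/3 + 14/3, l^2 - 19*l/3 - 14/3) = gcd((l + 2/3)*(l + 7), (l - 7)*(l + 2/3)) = l + 2/3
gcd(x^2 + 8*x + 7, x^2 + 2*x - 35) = x + 7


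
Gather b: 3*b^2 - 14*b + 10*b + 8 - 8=3*b^2 - 4*b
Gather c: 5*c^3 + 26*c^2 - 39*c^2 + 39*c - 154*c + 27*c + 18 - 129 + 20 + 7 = 5*c^3 - 13*c^2 - 88*c - 84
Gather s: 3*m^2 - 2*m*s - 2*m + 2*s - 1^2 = 3*m^2 - 2*m + s*(2 - 2*m) - 1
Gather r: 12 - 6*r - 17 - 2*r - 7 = -8*r - 12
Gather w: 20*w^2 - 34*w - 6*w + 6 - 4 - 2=20*w^2 - 40*w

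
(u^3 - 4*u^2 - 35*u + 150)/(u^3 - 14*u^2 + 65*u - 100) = (u + 6)/(u - 4)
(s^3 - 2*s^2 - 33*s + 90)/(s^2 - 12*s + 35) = (s^2 + 3*s - 18)/(s - 7)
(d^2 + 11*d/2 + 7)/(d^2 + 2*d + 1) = (d^2 + 11*d/2 + 7)/(d^2 + 2*d + 1)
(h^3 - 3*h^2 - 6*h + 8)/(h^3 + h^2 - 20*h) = (h^2 + h - 2)/(h*(h + 5))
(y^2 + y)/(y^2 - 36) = y*(y + 1)/(y^2 - 36)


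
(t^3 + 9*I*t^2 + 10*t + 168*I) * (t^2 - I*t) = t^5 + 8*I*t^4 + 19*t^3 + 158*I*t^2 + 168*t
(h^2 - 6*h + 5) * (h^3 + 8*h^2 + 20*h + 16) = h^5 + 2*h^4 - 23*h^3 - 64*h^2 + 4*h + 80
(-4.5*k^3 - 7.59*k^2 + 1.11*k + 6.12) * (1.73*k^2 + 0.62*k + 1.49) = -7.785*k^5 - 15.9207*k^4 - 9.4905*k^3 - 0.0332999999999989*k^2 + 5.4483*k + 9.1188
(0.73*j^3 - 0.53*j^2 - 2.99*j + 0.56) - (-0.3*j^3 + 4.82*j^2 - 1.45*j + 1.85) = 1.03*j^3 - 5.35*j^2 - 1.54*j - 1.29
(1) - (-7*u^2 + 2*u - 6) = 7*u^2 - 2*u + 7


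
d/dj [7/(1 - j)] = 7/(j - 1)^2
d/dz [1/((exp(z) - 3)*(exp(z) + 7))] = 2*(-exp(z) - 2)*exp(z)/(exp(4*z) + 8*exp(3*z) - 26*exp(2*z) - 168*exp(z) + 441)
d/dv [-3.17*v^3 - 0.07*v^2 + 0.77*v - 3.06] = -9.51*v^2 - 0.14*v + 0.77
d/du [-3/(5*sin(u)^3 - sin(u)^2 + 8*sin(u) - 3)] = 3*(15*sin(u)^2 - 2*sin(u) + 8)*cos(u)/(5*sin(u)^3 - sin(u)^2 + 8*sin(u) - 3)^2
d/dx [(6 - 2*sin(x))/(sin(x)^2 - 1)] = 2*(sin(x)^2 - 6*sin(x) + 1)/cos(x)^3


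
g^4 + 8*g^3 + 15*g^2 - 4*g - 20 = (g - 1)*(g + 2)^2*(g + 5)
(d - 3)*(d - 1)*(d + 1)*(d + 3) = d^4 - 10*d^2 + 9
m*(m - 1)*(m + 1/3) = m^3 - 2*m^2/3 - m/3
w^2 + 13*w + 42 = (w + 6)*(w + 7)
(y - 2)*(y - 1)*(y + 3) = y^3 - 7*y + 6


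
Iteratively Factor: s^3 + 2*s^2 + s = (s)*(s^2 + 2*s + 1) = s*(s + 1)*(s + 1)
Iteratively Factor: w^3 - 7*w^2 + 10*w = (w - 5)*(w^2 - 2*w) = w*(w - 5)*(w - 2)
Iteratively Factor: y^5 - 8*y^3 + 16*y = (y)*(y^4 - 8*y^2 + 16) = y*(y + 2)*(y^3 - 2*y^2 - 4*y + 8) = y*(y - 2)*(y + 2)*(y^2 - 4) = y*(y - 2)^2*(y + 2)*(y + 2)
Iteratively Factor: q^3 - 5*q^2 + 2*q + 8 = (q - 2)*(q^2 - 3*q - 4) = (q - 4)*(q - 2)*(q + 1)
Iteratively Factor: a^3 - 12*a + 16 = (a + 4)*(a^2 - 4*a + 4) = (a - 2)*(a + 4)*(a - 2)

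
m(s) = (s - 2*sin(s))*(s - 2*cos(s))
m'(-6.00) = -2.93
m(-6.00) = 51.95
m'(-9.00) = -21.69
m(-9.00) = 58.68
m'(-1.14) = -0.88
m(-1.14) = -1.34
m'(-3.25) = -7.99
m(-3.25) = 4.37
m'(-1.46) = -1.83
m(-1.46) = -0.89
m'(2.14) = 7.91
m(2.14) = 1.47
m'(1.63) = 0.86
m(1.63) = -0.64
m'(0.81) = -1.35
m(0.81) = 0.36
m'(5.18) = -5.05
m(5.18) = 29.80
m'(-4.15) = -22.10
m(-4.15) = 18.01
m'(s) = (1 - 2*cos(s))*(s - 2*cos(s)) + (s - 2*sin(s))*(2*sin(s) + 1)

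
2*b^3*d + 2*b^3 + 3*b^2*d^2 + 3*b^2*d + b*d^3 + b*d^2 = (b + d)*(2*b + d)*(b*d + b)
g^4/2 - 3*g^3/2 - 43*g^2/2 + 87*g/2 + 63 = (g/2 + 1/2)*(g - 7)*(g - 3)*(g + 6)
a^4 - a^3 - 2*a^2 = a^2*(a - 2)*(a + 1)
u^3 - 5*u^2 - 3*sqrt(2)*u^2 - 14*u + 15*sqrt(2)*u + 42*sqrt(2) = (u - 7)*(u + 2)*(u - 3*sqrt(2))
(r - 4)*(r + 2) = r^2 - 2*r - 8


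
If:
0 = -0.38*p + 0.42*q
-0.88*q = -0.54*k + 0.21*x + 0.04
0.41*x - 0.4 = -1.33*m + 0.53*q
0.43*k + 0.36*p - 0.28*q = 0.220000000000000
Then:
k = 0.0560053338413182*x + 0.448614153728927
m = 0.392338833558799 - 0.389671286273594*x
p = 0.254024192780265 - 0.225771502047814*x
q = 0.229831412515478 - 0.204269454233737*x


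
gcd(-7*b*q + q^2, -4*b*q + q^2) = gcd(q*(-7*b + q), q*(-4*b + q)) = q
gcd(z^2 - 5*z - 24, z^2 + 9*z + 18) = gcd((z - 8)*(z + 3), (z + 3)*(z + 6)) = z + 3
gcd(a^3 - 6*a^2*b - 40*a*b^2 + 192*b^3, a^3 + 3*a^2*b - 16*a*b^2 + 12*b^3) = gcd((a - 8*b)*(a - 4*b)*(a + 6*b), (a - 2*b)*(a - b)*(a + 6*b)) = a + 6*b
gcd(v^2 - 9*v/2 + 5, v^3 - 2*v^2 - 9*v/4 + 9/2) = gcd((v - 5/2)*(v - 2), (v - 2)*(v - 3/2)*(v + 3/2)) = v - 2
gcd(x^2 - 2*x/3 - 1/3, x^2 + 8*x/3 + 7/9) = x + 1/3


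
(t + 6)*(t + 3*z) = t^2 + 3*t*z + 6*t + 18*z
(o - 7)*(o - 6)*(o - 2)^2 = o^4 - 17*o^3 + 98*o^2 - 220*o + 168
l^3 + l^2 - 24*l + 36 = (l - 3)*(l - 2)*(l + 6)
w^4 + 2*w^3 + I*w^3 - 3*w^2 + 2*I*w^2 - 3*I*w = w*(w - 1)*(w + 3)*(w + I)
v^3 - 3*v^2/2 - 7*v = v*(v - 7/2)*(v + 2)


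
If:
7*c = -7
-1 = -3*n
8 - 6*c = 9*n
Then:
No Solution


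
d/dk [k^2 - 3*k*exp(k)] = -3*k*exp(k) + 2*k - 3*exp(k)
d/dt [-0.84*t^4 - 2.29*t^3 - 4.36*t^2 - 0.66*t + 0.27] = -3.36*t^3 - 6.87*t^2 - 8.72*t - 0.66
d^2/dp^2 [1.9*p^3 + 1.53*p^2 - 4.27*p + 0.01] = 11.4*p + 3.06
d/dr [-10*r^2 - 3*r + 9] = -20*r - 3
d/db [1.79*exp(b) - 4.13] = 1.79*exp(b)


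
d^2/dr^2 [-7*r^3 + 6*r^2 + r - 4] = 12 - 42*r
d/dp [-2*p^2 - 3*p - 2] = -4*p - 3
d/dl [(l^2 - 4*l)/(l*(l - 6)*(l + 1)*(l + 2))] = (-2*l^3 + 15*l^2 - 24*l - 76)/(l^6 - 6*l^5 - 23*l^4 + 72*l^3 + 328*l^2 + 384*l + 144)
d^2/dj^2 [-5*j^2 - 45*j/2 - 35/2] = -10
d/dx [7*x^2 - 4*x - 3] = 14*x - 4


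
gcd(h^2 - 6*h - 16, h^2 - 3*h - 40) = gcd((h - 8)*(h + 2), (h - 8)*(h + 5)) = h - 8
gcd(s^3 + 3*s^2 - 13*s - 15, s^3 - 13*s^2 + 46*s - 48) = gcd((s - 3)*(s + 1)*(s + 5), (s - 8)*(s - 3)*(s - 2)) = s - 3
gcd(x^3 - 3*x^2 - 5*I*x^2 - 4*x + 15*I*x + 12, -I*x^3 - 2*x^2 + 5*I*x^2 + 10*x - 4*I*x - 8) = 1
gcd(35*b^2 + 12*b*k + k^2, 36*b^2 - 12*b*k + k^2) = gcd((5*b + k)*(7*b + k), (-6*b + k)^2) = 1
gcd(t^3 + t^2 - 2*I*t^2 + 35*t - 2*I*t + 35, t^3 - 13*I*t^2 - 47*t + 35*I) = t - 7*I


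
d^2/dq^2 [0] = 0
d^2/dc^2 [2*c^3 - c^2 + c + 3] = 12*c - 2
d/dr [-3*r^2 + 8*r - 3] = 8 - 6*r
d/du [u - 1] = 1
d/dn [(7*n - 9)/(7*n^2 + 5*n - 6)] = (-49*n^2 + 126*n + 3)/(49*n^4 + 70*n^3 - 59*n^2 - 60*n + 36)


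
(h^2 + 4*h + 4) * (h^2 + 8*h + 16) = h^4 + 12*h^3 + 52*h^2 + 96*h + 64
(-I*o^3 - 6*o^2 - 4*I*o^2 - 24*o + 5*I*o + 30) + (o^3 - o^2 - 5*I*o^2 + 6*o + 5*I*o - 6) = o^3 - I*o^3 - 7*o^2 - 9*I*o^2 - 18*o + 10*I*o + 24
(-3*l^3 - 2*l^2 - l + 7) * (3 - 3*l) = 9*l^4 - 3*l^3 - 3*l^2 - 24*l + 21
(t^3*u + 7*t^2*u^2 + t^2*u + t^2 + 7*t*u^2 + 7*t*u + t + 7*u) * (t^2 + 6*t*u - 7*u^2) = t^5*u + 13*t^4*u^2 + t^4*u + t^4 + 35*t^3*u^3 + 13*t^3*u^2 + 13*t^3*u + t^3 - 49*t^2*u^4 + 35*t^2*u^3 + 35*t^2*u^2 + 13*t^2*u - 49*t*u^4 - 49*t*u^3 + 35*t*u^2 - 49*u^3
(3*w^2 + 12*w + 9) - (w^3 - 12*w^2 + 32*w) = -w^3 + 15*w^2 - 20*w + 9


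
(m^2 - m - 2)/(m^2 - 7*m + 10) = (m + 1)/(m - 5)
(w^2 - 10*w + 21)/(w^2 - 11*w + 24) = (w - 7)/(w - 8)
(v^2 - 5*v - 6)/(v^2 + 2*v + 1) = (v - 6)/(v + 1)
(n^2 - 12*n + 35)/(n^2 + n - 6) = (n^2 - 12*n + 35)/(n^2 + n - 6)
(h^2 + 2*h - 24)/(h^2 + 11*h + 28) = (h^2 + 2*h - 24)/(h^2 + 11*h + 28)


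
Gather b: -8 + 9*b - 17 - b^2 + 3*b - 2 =-b^2 + 12*b - 27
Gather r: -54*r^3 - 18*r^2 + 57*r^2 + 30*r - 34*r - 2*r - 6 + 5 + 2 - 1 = -54*r^3 + 39*r^2 - 6*r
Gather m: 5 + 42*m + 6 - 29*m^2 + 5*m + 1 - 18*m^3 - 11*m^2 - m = -18*m^3 - 40*m^2 + 46*m + 12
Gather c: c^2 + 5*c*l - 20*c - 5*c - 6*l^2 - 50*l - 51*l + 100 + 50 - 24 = c^2 + c*(5*l - 25) - 6*l^2 - 101*l + 126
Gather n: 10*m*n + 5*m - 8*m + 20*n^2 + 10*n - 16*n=-3*m + 20*n^2 + n*(10*m - 6)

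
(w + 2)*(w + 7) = w^2 + 9*w + 14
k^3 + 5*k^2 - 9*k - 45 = (k - 3)*(k + 3)*(k + 5)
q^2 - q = q*(q - 1)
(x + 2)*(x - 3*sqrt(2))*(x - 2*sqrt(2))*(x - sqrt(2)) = x^4 - 6*sqrt(2)*x^3 + 2*x^3 - 12*sqrt(2)*x^2 + 22*x^2 - 12*sqrt(2)*x + 44*x - 24*sqrt(2)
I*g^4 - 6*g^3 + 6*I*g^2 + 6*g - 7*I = (g - 1)*(g - I)*(g + 7*I)*(I*g + I)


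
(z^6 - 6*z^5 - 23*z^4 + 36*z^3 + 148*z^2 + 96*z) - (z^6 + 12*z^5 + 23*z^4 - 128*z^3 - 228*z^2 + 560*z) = -18*z^5 - 46*z^4 + 164*z^3 + 376*z^2 - 464*z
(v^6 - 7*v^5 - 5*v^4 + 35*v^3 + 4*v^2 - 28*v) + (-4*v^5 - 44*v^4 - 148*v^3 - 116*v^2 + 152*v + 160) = v^6 - 11*v^5 - 49*v^4 - 113*v^3 - 112*v^2 + 124*v + 160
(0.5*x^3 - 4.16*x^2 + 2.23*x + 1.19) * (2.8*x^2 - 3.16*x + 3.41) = 1.4*x^5 - 13.228*x^4 + 21.0946*x^3 - 17.9004*x^2 + 3.8439*x + 4.0579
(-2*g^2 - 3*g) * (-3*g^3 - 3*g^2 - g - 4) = 6*g^5 + 15*g^4 + 11*g^3 + 11*g^2 + 12*g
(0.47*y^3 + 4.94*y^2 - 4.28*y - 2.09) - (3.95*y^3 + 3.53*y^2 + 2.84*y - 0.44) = -3.48*y^3 + 1.41*y^2 - 7.12*y - 1.65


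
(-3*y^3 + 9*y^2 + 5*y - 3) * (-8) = 24*y^3 - 72*y^2 - 40*y + 24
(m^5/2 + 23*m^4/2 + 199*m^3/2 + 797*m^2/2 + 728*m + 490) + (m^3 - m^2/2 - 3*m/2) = m^5/2 + 23*m^4/2 + 201*m^3/2 + 398*m^2 + 1453*m/2 + 490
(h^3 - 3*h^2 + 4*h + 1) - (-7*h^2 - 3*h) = h^3 + 4*h^2 + 7*h + 1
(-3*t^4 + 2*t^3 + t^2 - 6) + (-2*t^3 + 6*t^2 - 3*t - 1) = -3*t^4 + 7*t^2 - 3*t - 7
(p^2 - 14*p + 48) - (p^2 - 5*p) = 48 - 9*p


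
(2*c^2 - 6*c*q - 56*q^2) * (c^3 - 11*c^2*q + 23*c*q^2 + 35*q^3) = 2*c^5 - 28*c^4*q + 56*c^3*q^2 + 548*c^2*q^3 - 1498*c*q^4 - 1960*q^5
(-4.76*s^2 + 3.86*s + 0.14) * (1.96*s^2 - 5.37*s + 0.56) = -9.3296*s^4 + 33.1268*s^3 - 23.1194*s^2 + 1.4098*s + 0.0784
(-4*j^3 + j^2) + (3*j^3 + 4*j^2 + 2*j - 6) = -j^3 + 5*j^2 + 2*j - 6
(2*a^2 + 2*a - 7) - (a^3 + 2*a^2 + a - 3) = -a^3 + a - 4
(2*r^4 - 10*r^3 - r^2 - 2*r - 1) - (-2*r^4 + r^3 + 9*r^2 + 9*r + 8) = 4*r^4 - 11*r^3 - 10*r^2 - 11*r - 9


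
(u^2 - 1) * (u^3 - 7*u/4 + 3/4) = u^5 - 11*u^3/4 + 3*u^2/4 + 7*u/4 - 3/4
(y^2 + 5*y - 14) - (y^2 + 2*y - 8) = 3*y - 6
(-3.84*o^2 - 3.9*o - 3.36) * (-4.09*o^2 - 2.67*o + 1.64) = 15.7056*o^4 + 26.2038*o^3 + 17.8578*o^2 + 2.5752*o - 5.5104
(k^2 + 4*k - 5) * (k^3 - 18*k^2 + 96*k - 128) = k^5 - 14*k^4 + 19*k^3 + 346*k^2 - 992*k + 640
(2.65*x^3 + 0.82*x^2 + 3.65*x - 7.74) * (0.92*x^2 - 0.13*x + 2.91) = 2.438*x^5 + 0.4099*x^4 + 10.9629*x^3 - 5.2091*x^2 + 11.6277*x - 22.5234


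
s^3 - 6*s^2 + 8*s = s*(s - 4)*(s - 2)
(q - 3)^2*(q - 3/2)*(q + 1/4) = q^4 - 29*q^3/4 + 129*q^2/8 - 9*q - 27/8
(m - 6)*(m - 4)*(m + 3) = m^3 - 7*m^2 - 6*m + 72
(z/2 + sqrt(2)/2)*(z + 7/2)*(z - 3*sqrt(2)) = z^3/2 - sqrt(2)*z^2 + 7*z^2/4 - 7*sqrt(2)*z/2 - 3*z - 21/2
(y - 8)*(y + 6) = y^2 - 2*y - 48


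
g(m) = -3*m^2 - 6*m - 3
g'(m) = -6*m - 6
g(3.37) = -57.29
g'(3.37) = -26.22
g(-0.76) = -0.17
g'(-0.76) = -1.44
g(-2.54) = -7.11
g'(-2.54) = 9.24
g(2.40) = -34.68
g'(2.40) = -20.40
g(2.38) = -34.27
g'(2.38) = -20.28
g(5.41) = -123.26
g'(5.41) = -38.46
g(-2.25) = -4.69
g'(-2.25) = 7.50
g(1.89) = -25.06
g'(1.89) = -17.34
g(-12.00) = -363.00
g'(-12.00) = 66.00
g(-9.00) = -192.00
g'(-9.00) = 48.00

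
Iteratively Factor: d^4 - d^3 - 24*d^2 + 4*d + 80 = (d + 2)*(d^3 - 3*d^2 - 18*d + 40) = (d - 2)*(d + 2)*(d^2 - d - 20) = (d - 2)*(d + 2)*(d + 4)*(d - 5)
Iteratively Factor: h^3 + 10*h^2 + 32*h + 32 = (h + 4)*(h^2 + 6*h + 8) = (h + 4)^2*(h + 2)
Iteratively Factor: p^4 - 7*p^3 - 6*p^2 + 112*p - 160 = (p - 5)*(p^3 - 2*p^2 - 16*p + 32) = (p - 5)*(p - 2)*(p^2 - 16) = (p - 5)*(p - 2)*(p + 4)*(p - 4)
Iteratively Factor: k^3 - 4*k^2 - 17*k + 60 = (k - 5)*(k^2 + k - 12) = (k - 5)*(k + 4)*(k - 3)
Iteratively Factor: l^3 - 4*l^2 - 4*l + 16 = (l - 2)*(l^2 - 2*l - 8) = (l - 2)*(l + 2)*(l - 4)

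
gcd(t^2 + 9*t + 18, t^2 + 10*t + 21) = t + 3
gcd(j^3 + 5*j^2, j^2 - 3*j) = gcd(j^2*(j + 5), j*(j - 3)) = j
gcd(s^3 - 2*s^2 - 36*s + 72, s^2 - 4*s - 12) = s - 6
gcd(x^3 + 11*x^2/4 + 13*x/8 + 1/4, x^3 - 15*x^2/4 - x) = x + 1/4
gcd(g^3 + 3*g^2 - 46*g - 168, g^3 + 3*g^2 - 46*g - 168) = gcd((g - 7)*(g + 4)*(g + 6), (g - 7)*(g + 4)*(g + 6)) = g^3 + 3*g^2 - 46*g - 168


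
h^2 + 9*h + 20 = (h + 4)*(h + 5)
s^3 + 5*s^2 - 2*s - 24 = (s - 2)*(s + 3)*(s + 4)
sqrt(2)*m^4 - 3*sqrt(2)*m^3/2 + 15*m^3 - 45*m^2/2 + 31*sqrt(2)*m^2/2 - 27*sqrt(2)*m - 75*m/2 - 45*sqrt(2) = (m - 5/2)*(m + 3*sqrt(2)/2)*(m + 6*sqrt(2))*(sqrt(2)*m + sqrt(2))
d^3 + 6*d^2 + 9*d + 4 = (d + 1)^2*(d + 4)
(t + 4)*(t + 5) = t^2 + 9*t + 20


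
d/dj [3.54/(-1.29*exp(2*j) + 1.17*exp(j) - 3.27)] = (9.1332*exp(j) - 4.1418)*exp(j)/(1.29*exp(2*j) - 1.17*exp(j) + 3.27)^2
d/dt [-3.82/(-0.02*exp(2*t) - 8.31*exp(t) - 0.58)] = (-0.1528*exp(t) - 31.7442)*exp(t)/(0.02*exp(2*t) + 8.31*exp(t) + 0.58)^2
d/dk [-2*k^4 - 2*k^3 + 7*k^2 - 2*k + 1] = -8*k^3 - 6*k^2 + 14*k - 2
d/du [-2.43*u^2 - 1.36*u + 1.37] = -4.86*u - 1.36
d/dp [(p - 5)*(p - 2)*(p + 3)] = 3*p^2 - 8*p - 11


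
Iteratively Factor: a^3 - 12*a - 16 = (a + 2)*(a^2 - 2*a - 8) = (a + 2)^2*(a - 4)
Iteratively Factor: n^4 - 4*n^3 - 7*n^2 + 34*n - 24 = (n - 2)*(n^3 - 2*n^2 - 11*n + 12) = (n - 4)*(n - 2)*(n^2 + 2*n - 3) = (n - 4)*(n - 2)*(n + 3)*(n - 1)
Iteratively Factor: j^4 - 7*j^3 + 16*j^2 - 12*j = (j - 3)*(j^3 - 4*j^2 + 4*j) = (j - 3)*(j - 2)*(j^2 - 2*j) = j*(j - 3)*(j - 2)*(j - 2)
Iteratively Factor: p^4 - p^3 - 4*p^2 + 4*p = (p - 1)*(p^3 - 4*p) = (p - 1)*(p + 2)*(p^2 - 2*p) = (p - 2)*(p - 1)*(p + 2)*(p)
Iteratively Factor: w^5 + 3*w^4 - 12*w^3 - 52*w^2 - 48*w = (w + 2)*(w^4 + w^3 - 14*w^2 - 24*w) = (w + 2)^2*(w^3 - w^2 - 12*w) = (w + 2)^2*(w + 3)*(w^2 - 4*w) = (w - 4)*(w + 2)^2*(w + 3)*(w)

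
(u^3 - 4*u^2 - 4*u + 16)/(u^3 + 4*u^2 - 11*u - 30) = (u^2 - 6*u + 8)/(u^2 + 2*u - 15)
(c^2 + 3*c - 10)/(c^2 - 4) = (c + 5)/(c + 2)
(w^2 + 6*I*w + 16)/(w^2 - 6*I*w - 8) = (w + 8*I)/(w - 4*I)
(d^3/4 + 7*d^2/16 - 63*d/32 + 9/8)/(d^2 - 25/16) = (8*d^3 + 14*d^2 - 63*d + 36)/(2*(16*d^2 - 25))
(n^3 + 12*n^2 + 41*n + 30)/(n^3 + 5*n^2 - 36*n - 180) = (n + 1)/(n - 6)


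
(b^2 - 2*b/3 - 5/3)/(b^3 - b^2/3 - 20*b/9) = 3*(b + 1)/(b*(3*b + 4))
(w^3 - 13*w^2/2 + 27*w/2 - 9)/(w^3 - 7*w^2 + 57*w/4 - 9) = 2*(w^2 - 5*w + 6)/(2*w^2 - 11*w + 12)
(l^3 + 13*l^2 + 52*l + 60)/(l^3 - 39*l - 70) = (l + 6)/(l - 7)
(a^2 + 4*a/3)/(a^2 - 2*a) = (a + 4/3)/(a - 2)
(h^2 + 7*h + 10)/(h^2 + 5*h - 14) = (h^2 + 7*h + 10)/(h^2 + 5*h - 14)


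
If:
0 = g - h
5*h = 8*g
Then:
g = 0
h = 0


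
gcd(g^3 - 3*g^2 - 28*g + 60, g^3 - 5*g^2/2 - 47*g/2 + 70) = g + 5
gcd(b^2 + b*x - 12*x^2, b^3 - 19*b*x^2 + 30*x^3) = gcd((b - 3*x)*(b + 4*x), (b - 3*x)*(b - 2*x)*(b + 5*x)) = -b + 3*x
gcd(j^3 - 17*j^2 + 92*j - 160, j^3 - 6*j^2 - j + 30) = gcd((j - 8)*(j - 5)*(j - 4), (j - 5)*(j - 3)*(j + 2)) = j - 5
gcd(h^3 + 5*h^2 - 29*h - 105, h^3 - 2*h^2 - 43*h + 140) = h^2 + 2*h - 35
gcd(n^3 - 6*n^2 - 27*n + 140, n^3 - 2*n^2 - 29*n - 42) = n - 7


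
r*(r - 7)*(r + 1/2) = r^3 - 13*r^2/2 - 7*r/2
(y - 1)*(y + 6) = y^2 + 5*y - 6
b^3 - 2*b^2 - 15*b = b*(b - 5)*(b + 3)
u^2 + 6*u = u*(u + 6)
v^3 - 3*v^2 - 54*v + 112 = (v - 8)*(v - 2)*(v + 7)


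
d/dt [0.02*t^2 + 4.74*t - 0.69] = 0.04*t + 4.74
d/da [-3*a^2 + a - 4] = 1 - 6*a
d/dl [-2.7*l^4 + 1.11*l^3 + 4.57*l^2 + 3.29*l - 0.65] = -10.8*l^3 + 3.33*l^2 + 9.14*l + 3.29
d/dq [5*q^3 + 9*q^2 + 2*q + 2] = 15*q^2 + 18*q + 2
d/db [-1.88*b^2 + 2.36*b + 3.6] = 2.36 - 3.76*b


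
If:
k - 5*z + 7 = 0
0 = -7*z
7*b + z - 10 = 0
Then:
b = 10/7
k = -7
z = 0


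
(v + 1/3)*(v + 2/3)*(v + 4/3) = v^3 + 7*v^2/3 + 14*v/9 + 8/27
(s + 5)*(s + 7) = s^2 + 12*s + 35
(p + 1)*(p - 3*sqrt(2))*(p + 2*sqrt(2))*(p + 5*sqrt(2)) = p^4 + p^3 + 4*sqrt(2)*p^3 - 22*p^2 + 4*sqrt(2)*p^2 - 60*sqrt(2)*p - 22*p - 60*sqrt(2)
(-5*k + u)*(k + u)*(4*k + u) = -20*k^3 - 21*k^2*u + u^3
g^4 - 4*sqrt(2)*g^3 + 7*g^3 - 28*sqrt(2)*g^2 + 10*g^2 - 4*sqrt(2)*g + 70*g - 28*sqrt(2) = (g + 7)*(g - 2*sqrt(2))*(g - sqrt(2))^2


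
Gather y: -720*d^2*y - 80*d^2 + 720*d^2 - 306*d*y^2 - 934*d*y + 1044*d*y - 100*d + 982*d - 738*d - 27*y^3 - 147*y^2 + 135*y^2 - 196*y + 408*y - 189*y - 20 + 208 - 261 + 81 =640*d^2 + 144*d - 27*y^3 + y^2*(-306*d - 12) + y*(-720*d^2 + 110*d + 23) + 8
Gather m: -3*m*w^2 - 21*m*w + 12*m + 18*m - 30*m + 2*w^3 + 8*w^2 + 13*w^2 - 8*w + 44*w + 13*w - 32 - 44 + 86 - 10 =m*(-3*w^2 - 21*w) + 2*w^3 + 21*w^2 + 49*w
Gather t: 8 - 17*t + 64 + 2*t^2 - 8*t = 2*t^2 - 25*t + 72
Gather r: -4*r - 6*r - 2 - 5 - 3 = -10*r - 10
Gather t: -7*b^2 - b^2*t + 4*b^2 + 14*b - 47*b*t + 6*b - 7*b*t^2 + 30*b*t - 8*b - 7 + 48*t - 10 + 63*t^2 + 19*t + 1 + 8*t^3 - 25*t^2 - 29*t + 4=-3*b^2 + 12*b + 8*t^3 + t^2*(38 - 7*b) + t*(-b^2 - 17*b + 38) - 12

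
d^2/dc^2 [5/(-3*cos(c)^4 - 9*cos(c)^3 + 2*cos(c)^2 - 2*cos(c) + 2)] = 5*(-2*(12*cos(c)^3 + 27*cos(c)^2 - 4*cos(c) + 2)^2*sin(c)^2 + (-48*(1 - cos(2*c))^2 - 35*cos(c) - 104*cos(2*c) - 81*cos(3*c) + 72)*(3*cos(c)^4 + 9*cos(c)^3 - 2*cos(c)^2 + 2*cos(c) - 2)/4)/(3*cos(c)^4 + 9*cos(c)^3 - 2*cos(c)^2 + 2*cos(c) - 2)^3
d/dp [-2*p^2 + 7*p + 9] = 7 - 4*p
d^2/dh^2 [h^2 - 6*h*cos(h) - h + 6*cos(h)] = 6*h*cos(h) + 12*sin(h) - 6*cos(h) + 2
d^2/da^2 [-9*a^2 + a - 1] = -18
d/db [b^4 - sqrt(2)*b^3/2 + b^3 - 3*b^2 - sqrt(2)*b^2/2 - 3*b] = 4*b^3 - 3*sqrt(2)*b^2/2 + 3*b^2 - 6*b - sqrt(2)*b - 3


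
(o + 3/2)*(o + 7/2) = o^2 + 5*o + 21/4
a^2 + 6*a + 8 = (a + 2)*(a + 4)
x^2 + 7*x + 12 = (x + 3)*(x + 4)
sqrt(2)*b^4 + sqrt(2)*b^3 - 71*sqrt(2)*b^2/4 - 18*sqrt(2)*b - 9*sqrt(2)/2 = (b + 1/2)*(b - 3*sqrt(2))*(b + 3*sqrt(2))*(sqrt(2)*b + sqrt(2)/2)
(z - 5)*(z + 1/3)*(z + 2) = z^3 - 8*z^2/3 - 11*z - 10/3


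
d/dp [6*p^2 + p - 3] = 12*p + 1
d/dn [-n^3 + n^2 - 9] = n*(2 - 3*n)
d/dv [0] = 0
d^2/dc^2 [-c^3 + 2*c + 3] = -6*c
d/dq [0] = 0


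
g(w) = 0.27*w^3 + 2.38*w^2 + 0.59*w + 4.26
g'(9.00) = 109.04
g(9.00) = 399.18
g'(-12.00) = 60.11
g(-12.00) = -126.66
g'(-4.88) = -3.35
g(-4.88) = 26.68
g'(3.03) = 22.45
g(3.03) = 35.41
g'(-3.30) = -6.30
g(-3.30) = 18.53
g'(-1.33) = -4.31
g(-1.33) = 7.05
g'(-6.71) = 5.12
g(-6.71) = 25.89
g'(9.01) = 109.23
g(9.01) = 400.27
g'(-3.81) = -5.79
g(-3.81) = 21.63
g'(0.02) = 0.69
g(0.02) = 4.27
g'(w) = 0.81*w^2 + 4.76*w + 0.59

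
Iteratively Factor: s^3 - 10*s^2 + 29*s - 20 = (s - 1)*(s^2 - 9*s + 20) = (s - 4)*(s - 1)*(s - 5)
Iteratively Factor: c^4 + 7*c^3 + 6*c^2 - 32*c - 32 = (c + 4)*(c^3 + 3*c^2 - 6*c - 8) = (c - 2)*(c + 4)*(c^2 + 5*c + 4) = (c - 2)*(c + 4)^2*(c + 1)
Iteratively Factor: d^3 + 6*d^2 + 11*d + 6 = (d + 2)*(d^2 + 4*d + 3) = (d + 2)*(d + 3)*(d + 1)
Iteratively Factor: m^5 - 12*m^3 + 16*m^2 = (m)*(m^4 - 12*m^2 + 16*m) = m*(m + 4)*(m^3 - 4*m^2 + 4*m) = m*(m - 2)*(m + 4)*(m^2 - 2*m) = m*(m - 2)^2*(m + 4)*(m)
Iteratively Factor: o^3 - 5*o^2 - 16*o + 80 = (o - 5)*(o^2 - 16) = (o - 5)*(o - 4)*(o + 4)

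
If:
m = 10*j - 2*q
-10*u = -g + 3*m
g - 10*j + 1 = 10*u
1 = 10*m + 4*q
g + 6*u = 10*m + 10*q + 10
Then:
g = 941/112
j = 11/140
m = -1/14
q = 3/7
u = 193/224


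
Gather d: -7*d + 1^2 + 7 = 8 - 7*d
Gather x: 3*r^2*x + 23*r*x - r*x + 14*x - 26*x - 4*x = x*(3*r^2 + 22*r - 16)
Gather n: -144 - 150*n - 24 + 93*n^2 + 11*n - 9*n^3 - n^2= -9*n^3 + 92*n^2 - 139*n - 168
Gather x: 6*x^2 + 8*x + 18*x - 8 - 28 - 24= 6*x^2 + 26*x - 60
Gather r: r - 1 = r - 1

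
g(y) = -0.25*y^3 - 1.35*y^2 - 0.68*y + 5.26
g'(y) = -0.75*y^2 - 2.7*y - 0.68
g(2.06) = -4.06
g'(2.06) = -9.42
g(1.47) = 0.55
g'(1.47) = -6.27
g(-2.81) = 2.06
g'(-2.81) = 0.98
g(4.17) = -39.18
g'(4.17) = -24.98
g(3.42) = -22.86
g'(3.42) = -18.69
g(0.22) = 5.04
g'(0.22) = -1.31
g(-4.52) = 3.84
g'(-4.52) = -3.80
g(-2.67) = 2.21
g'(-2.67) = 1.18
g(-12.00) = 251.02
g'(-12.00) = -76.28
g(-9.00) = 84.28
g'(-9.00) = -37.13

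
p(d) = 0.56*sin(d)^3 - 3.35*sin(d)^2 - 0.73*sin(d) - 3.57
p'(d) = 1.68*sin(d)^2*cos(d) - 6.7*sin(d)*cos(d) - 0.73*cos(d)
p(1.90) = -6.79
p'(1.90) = 1.80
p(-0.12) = -3.53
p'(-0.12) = 0.10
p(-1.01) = -5.69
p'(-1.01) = 3.27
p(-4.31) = -6.64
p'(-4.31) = 2.14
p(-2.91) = -3.59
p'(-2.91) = -0.87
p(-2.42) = -4.71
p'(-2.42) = -3.33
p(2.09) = -6.36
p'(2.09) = 2.62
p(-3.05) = -3.53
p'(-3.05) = 0.10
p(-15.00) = -4.67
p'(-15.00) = -3.30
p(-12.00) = -4.84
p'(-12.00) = -3.24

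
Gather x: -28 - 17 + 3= -42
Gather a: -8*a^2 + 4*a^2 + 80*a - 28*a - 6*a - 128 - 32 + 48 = -4*a^2 + 46*a - 112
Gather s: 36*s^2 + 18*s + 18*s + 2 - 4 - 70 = 36*s^2 + 36*s - 72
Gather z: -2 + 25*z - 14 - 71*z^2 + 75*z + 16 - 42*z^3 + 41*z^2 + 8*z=-42*z^3 - 30*z^2 + 108*z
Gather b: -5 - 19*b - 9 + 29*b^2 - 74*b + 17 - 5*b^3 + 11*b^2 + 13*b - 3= -5*b^3 + 40*b^2 - 80*b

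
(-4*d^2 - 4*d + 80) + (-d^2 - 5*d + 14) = -5*d^2 - 9*d + 94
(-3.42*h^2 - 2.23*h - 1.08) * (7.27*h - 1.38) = -24.8634*h^3 - 11.4925*h^2 - 4.7742*h + 1.4904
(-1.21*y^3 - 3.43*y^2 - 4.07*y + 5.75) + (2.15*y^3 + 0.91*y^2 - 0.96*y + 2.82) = 0.94*y^3 - 2.52*y^2 - 5.03*y + 8.57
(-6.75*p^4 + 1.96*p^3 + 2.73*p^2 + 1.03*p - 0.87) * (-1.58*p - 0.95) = 10.665*p^5 + 3.3157*p^4 - 6.1754*p^3 - 4.2209*p^2 + 0.3961*p + 0.8265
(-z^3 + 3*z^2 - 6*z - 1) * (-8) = 8*z^3 - 24*z^2 + 48*z + 8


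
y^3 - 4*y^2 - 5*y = y*(y - 5)*(y + 1)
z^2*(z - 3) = z^3 - 3*z^2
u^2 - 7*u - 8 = (u - 8)*(u + 1)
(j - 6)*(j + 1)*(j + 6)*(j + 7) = j^4 + 8*j^3 - 29*j^2 - 288*j - 252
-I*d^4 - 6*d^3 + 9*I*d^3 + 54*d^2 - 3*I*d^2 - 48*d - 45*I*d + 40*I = (d - 8)*(d - 5*I)*(d - I)*(-I*d + I)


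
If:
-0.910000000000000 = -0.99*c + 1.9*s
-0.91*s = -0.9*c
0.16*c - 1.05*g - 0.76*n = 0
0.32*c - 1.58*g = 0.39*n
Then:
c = -1.02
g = -0.23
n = 0.11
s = -1.01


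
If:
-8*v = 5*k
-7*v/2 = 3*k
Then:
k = 0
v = 0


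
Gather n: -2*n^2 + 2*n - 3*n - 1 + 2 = -2*n^2 - n + 1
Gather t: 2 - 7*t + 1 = 3 - 7*t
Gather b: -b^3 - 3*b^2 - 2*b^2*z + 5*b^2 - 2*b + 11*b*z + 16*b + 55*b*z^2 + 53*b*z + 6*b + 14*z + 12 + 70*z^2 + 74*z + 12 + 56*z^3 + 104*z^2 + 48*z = -b^3 + b^2*(2 - 2*z) + b*(55*z^2 + 64*z + 20) + 56*z^3 + 174*z^2 + 136*z + 24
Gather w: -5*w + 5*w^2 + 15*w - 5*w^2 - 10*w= 0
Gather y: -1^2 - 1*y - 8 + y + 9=0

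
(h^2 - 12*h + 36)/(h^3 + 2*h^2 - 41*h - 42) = (h - 6)/(h^2 + 8*h + 7)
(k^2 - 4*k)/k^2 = (k - 4)/k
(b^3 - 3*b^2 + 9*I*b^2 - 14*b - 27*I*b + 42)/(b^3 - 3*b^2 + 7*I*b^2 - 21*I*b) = (b + 2*I)/b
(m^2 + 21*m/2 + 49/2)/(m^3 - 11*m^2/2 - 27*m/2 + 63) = (m + 7)/(m^2 - 9*m + 18)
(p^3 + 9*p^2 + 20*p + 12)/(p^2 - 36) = (p^2 + 3*p + 2)/(p - 6)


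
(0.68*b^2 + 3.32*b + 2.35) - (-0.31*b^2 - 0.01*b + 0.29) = 0.99*b^2 + 3.33*b + 2.06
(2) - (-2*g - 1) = 2*g + 3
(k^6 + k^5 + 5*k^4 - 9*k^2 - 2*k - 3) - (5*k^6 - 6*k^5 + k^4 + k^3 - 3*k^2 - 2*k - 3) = -4*k^6 + 7*k^5 + 4*k^4 - k^3 - 6*k^2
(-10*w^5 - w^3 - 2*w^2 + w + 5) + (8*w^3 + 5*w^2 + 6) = -10*w^5 + 7*w^3 + 3*w^2 + w + 11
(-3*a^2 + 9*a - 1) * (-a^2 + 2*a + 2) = 3*a^4 - 15*a^3 + 13*a^2 + 16*a - 2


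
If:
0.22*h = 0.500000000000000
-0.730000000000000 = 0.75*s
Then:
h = 2.27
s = -0.97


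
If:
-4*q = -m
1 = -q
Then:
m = -4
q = -1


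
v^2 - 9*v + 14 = (v - 7)*(v - 2)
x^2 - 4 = (x - 2)*(x + 2)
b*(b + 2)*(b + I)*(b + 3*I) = b^4 + 2*b^3 + 4*I*b^3 - 3*b^2 + 8*I*b^2 - 6*b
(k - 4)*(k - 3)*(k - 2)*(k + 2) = k^4 - 7*k^3 + 8*k^2 + 28*k - 48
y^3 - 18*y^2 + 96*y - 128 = (y - 8)^2*(y - 2)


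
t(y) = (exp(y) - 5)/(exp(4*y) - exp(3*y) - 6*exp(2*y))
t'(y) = (exp(y) - 5)*(-4*exp(4*y) + 3*exp(3*y) + 12*exp(2*y))/(exp(4*y) - exp(3*y) - 6*exp(2*y))^2 + exp(y)/(exp(4*y) - exp(3*y) - 6*exp(2*y)) = ((exp(y) - 5)*(-4*exp(2*y) + 3*exp(y) + 12) - (-exp(2*y) + exp(y) + 6)*exp(y))*exp(-2*y)/(-exp(2*y) + exp(y) + 6)^2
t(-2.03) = 46.17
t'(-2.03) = -94.31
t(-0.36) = 1.42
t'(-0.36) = -3.01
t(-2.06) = 49.08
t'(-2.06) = -100.21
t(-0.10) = 0.82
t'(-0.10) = -1.73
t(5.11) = 0.00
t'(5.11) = -0.00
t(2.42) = 0.00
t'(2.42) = -0.00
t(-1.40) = 12.64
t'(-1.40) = -26.18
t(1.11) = -1.23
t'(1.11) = 114.12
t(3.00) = 0.00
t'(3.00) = 0.00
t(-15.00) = 8905394485737.49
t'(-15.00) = -17810789970341.02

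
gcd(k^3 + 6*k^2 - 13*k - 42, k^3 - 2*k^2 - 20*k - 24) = k + 2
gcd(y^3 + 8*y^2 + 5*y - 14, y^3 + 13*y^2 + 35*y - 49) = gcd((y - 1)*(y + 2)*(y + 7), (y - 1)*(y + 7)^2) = y^2 + 6*y - 7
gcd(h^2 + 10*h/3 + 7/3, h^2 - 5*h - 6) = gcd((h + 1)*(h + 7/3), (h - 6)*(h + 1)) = h + 1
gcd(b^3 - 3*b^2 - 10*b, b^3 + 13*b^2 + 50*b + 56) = b + 2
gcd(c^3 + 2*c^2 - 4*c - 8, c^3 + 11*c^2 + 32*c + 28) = c^2 + 4*c + 4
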